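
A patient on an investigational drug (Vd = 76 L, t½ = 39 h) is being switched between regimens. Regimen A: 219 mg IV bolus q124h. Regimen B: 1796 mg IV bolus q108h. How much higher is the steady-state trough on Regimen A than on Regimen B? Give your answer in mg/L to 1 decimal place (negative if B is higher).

Regimen A: f = (1/2)^(124/39) ≈ 0.1104; Cmin,ss = (219/76)·f/(1−f) ≈ 0.358 mg/L.
Regimen B: f = (1/2)^(108/39) ≈ 0.1467; Cmin,ss = (1796/76)·f/(1−f) ≈ 4.063 mg/L.
Difference ≈ 0.358 − 4.063 ≈ -3.705 mg/L.

-3.7 mg/L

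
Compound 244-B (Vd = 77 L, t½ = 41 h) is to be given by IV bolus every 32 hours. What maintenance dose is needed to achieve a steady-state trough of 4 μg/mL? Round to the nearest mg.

τ/t½ = 32/41 ≈ 0.78049, so f = (1/2)^(32/41) ≈ 0.582170.
Cmin,ss = (D/Vd)·f/(1−f), so D = Cmin,ss·Vd·(1−f)/f.
D = 4 × 77 × (1−f)/f ≈ 4 × 77 × 0.71771 ≈ 221.05 mg.

221 mg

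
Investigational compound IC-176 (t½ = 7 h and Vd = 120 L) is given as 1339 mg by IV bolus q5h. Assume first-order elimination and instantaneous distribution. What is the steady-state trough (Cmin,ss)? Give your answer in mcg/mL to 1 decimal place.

17.4 mcg/mL

τ/t½ = 5/7 ≈ 0.71429, so fraction remaining f = (1/2)^(5/7) ≈ 0.6095.
Accumulation ratio R = 1/(1 − f) ≈ 1/0.3905 ≈ 2.5608.
Each bolus raises the concentration by D/Vd = 1339/120 ≈ 11.158 mcg/mL.
Steady-state peak Cmax,ss = C₀·R ≈ 11.158 × 2.5608 ≈ 28.573 mcg/mL.
One interval later, Cmin,ss = Cmax,ss·e^(−kτ) ≈ 28.573 × 0.6095 ≈ 17.415 mcg/mL.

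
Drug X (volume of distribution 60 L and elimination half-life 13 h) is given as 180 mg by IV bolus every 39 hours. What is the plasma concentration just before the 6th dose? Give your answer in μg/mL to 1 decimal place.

f = (1/2)^(τ/t½) = (1/2)^(39/13) ≈ 0.1250.
C₀ = D/Vd = 180/60 ≈ 3.000 μg/mL.
Before the 6th dose, 5 doses have been given. Superposition: Cmin = C₀·(f + f² + … + f^5).
≈ 3.000 × (0.1250 + 0.0156 + 0.0020 + 0.0002 + 0.0000) ≈ 3.000 × 0.1428 ≈ 0.428 μg/mL.

0.4 μg/mL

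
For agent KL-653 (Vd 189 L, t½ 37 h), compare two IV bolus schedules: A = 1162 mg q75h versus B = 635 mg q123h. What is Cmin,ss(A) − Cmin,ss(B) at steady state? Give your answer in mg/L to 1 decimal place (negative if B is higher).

Regimen A: f = (1/2)^(75/37) ≈ 0.2454; Cmin,ss = (1162/189)·f/(1−f) ≈ 1.999 mg/L.
Regimen B: f = (1/2)^(123/37) ≈ 0.0998; Cmin,ss = (635/189)·f/(1−f) ≈ 0.372 mg/L.
Difference ≈ 1.999 − 0.372 ≈ 1.627 mg/L.

1.6 mg/L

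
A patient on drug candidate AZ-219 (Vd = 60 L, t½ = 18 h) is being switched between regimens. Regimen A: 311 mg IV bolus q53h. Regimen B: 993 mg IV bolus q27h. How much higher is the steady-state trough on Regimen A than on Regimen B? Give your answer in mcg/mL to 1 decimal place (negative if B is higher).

Regimen A: f = (1/2)^(53/18) ≈ 0.1299; Cmin,ss = (311/60)·f/(1−f) ≈ 0.774 mcg/mL.
Regimen B: f = (1/2)^(27/18) ≈ 0.3536; Cmin,ss = (993/60)·f/(1−f) ≈ 9.053 mcg/mL.
Difference ≈ 0.774 − 9.053 ≈ -8.279 mcg/mL.

-8.3 mcg/mL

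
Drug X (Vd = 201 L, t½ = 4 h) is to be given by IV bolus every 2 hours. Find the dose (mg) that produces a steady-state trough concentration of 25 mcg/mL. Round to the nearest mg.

2081 mg

τ/t½ = 2/4 ≈ 0.5, so f = (1/2)^(2/4) ≈ 0.707107.
Cmin,ss = (D/Vd)·f/(1−f), so D = Cmin,ss·Vd·(1−f)/f.
D = 25 × 201 × (1−f)/f ≈ 25 × 201 × 0.41421 ≈ 2081.41 mg.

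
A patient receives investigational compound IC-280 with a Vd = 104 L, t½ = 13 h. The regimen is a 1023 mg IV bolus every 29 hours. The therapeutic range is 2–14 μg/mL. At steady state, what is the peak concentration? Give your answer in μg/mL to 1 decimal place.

12.5 μg/mL

k = ln2/t½ = ln2/13 ≈ 0.053319 h⁻¹; fraction remaining f = e^(−kτ) = e^(−0.053319×29) ≈ 0.2130.
At steady state, accumulation factor R = 1/(1 − e^(−kτ)) ≈ 1.2706.
Each bolus raises the concentration by D/Vd = 1023/104 ≈ 9.837 μg/mL.
Steady-state peak Cmax,ss = C₀·R ≈ 9.837 × 1.2706 ≈ 12.499 μg/mL.
Peak 12.5 μg/mL vs MTC 14 μg/mL: below toxic threshold.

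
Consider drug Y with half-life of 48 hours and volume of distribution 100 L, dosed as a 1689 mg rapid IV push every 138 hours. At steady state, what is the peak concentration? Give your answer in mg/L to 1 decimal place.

19.6 mg/L

k = ln2/t½ = ln2/48 ≈ 0.014441 h⁻¹; fraction remaining f = e^(−kτ) = e^(−0.014441×138) ≈ 0.1363.
At steady state, accumulation factor R = 1/(1 − e^(−kτ)) ≈ 1.1578.
Each bolus raises the concentration by D/Vd = 1689/100 ≈ 16.890 mg/L.
Steady-state peak Cmax,ss = C₀·R ≈ 16.890 × 1.1578 ≈ 19.555 mg/L.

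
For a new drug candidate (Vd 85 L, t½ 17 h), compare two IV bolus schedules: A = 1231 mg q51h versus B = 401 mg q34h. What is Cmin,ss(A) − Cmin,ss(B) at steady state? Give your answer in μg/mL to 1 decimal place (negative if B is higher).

Regimen A: f = (1/2)^(51/17) ≈ 0.1250; Cmin,ss = (1231/85)·f/(1−f) ≈ 2.069 μg/mL.
Regimen B: f = (1/2)^(34/17) ≈ 0.2500; Cmin,ss = (401/85)·f/(1−f) ≈ 1.573 μg/mL.
Difference ≈ 2.069 − 1.573 ≈ 0.496 μg/mL.

0.5 μg/mL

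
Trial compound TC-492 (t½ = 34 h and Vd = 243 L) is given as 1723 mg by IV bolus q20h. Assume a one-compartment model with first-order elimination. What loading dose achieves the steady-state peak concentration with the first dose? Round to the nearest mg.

5146 mg

f = (1/2)^(20/34) ≈ 0.665156; accumulation ratio R = 1/(1−f) ≈ 2.98647.
Loading dose to hit Cmax,ss on first dose: D_load = D_maint·R ≈ 1723 × 2.98647 ≈ 5145.69 mg.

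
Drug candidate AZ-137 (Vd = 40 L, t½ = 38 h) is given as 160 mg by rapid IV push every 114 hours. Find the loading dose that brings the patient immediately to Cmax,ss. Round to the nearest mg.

183 mg

f = (1/2)^(114/38) ≈ 0.125000; accumulation ratio R = 1/(1−f) ≈ 1.14286.
Loading dose to hit Cmax,ss on first dose: D_load = D_maint·R ≈ 160 × 1.14286 ≈ 182.86 mg.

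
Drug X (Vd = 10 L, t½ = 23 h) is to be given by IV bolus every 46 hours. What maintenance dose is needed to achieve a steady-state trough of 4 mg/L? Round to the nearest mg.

τ/t½ = 46/23 ≈ 2, so f = (1/2)^(46/23) ≈ 0.250000.
Cmin,ss = (D/Vd)·f/(1−f), so D = Cmin,ss·Vd·(1−f)/f.
D = 4 × 10 × (1−f)/f ≈ 4 × 10 × 3.00000 ≈ 120.00 mg.

120 mg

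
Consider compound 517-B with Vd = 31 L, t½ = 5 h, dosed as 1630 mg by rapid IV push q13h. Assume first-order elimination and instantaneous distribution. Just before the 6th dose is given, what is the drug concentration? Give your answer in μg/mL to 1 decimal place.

10.4 μg/mL

f = (1/2)^(τ/t½) = (1/2)^(13/5) ≈ 0.1649.
C₀ = D/Vd = 1630/31 ≈ 52.581 μg/mL.
Before the 6th dose, 5 doses have been given. Superposition: Cmin = C₀·(f + f² + … + f^5).
≈ 52.581 × (0.1649 + 0.0272 + 0.0045 + 0.0007 + 0.0001) ≈ 52.581 × 0.1974 ≈ 10.379 μg/mL.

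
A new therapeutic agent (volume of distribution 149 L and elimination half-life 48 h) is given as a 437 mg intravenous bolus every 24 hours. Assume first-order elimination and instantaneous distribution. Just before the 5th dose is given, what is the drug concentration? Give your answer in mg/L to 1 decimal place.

f = (1/2)^(τ/t½) = (1/2)^(24/48) ≈ 0.7071.
C₀ = D/Vd = 437/149 ≈ 2.933 mg/L.
Before the 5th dose, 4 doses have been given. Superposition: Cmin = C₀·(f + f² + … + f^4).
≈ 2.933 × (0.7071 + 0.5000 + 0.3535 + 0.2500) ≈ 2.933 × 1.8106 ≈ 5.310 mg/L.

5.3 mg/L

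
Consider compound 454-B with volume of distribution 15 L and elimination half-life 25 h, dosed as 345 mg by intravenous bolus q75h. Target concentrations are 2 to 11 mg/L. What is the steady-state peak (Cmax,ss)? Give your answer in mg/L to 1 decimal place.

26.3 mg/L

The dosing interval is 3 half-lives, so f = 2^(−3) = 0.125.
Accumulation ratio R = 1/(1 − f) = 1/0.875 = 8/7.
Single-dose peak C₀ = D/Vd = 345/15 = 23 mg/L.
Steady-state peak Cmax,ss = C₀·R = 23 × 8/7 ≈ 26.286 mg/L.
Peak 26.3 mg/L vs MTC 11 mg/L: exceeds toxic threshold.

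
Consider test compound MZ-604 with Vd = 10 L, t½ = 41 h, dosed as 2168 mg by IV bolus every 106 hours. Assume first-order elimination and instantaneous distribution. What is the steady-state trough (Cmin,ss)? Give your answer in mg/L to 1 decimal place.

τ/t½ = 106/41 ≈ 2.5854, so fraction remaining f = (1/2)^(106/41) ≈ 0.1666.
At steady state, accumulation factor R = 1/(1 − e^(−kτ)) ≈ 1.1999.
Single-dose peak C₀ = D/Vd = 2168/10 ≈ 216.800 mg/L.
Steady-state peak Cmax,ss = C₀·R ≈ 216.800 × 1.1999 ≈ 260.138 mg/L.
One interval later, Cmin,ss = Cmax,ss·e^(−kτ) ≈ 260.138 × 0.1666 ≈ 43.339 mg/L.

43.3 mg/L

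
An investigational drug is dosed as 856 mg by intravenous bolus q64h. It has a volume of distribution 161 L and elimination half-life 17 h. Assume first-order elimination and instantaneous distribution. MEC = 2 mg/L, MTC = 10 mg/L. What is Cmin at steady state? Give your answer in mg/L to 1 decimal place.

0.4 mg/L

τ/t½ = 64/17 ≈ 3.7647, so fraction remaining f = (1/2)^(64/17) ≈ 0.0736.
At steady state, accumulation factor R = 1/(1 − e^(−kτ)) ≈ 1.0794.
Each bolus raises the concentration by D/Vd = 856/161 ≈ 5.317 mg/L.
Cmax,ss = C₀/(1 − f) ≈ 5.317/0.9264 ≈ 5.739 mg/L.
One interval later, Cmin,ss = Cmax,ss·e^(−kτ) ≈ 5.739 × 0.0736 ≈ 0.422 mg/L.
Trough 0.4 mg/L vs MEC 2 mg/L: subtherapeutic.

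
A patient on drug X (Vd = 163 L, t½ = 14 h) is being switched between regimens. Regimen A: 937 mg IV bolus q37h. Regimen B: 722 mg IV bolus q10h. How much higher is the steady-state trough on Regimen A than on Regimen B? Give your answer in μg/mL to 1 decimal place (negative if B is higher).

Regimen A: f = (1/2)^(37/14) ≈ 0.1601; Cmin,ss = (937/163)·f/(1−f) ≈ 1.096 μg/mL.
Regimen B: f = (1/2)^(10/14) ≈ 0.6095; Cmin,ss = (722/163)·f/(1−f) ≈ 6.914 μg/mL.
Difference ≈ 1.096 − 6.914 ≈ -5.818 μg/mL.

-5.8 μg/mL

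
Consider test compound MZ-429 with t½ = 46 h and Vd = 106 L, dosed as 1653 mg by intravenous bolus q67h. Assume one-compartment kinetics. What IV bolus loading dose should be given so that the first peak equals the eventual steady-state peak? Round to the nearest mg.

f = (1/2)^(67/46) ≈ 0.364371; accumulation ratio R = 1/(1−f) ≈ 1.57324.
Loading dose to hit Cmax,ss on first dose: D_load = D_maint·R ≈ 1653 × 1.57324 ≈ 2600.57 mg.

2601 mg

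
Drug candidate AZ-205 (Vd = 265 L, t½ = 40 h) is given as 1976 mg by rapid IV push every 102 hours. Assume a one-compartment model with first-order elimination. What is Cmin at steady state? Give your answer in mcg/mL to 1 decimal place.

Over one 102-h interval, 102/40 ≈ 2.55 half-lives elapse, leaving f ≈ 0.1708 of each dose.
Single-dose peak C₀ = D/Vd = 1976/265 ≈ 7.457 mcg/mL.
Steady-state trough Cmin,ss = C₀·f/(1−f) ≈ 7.457 × 0.1708/0.8292 ≈ 1.536 mcg/mL.

1.5 mcg/mL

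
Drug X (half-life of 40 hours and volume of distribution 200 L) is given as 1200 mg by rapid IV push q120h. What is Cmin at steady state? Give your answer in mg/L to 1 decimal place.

τ = 120 h = 3 half-lives, so f = (1/2)^3 = 0.125.
Accumulation ratio R = 1/(1 − f) = 1/0.875 = 8/7.
Single-dose peak C₀ = D/Vd = 1200/200 = 6 mg/L.
Steady-state peak Cmax,ss = C₀·R = 6 × 8/7 ≈ 6.857 mg/L.
Steady-state trough Cmin,ss = Cmax,ss·f ≈ 6.857 × 0.125 ≈ 0.857 mg/L.

0.9 mg/L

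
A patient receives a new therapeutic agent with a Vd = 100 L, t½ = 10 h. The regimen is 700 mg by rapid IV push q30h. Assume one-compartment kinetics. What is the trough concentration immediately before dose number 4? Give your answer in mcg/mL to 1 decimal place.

f = (1/2)^(τ/t½) = (1/2)^(30/10) ≈ 0.1250.
C₀ = D/Vd = 700/100 ≈ 7.000 mcg/mL.
Before the 4th dose, 3 doses have been given. Superposition: Cmin = C₀·(f + f² + … + f^3).
≈ 7.000 × (0.1250 + 0.0156 + 0.0020) ≈ 7.000 × 0.1426 ≈ 0.998 mcg/mL.

1.0 mcg/mL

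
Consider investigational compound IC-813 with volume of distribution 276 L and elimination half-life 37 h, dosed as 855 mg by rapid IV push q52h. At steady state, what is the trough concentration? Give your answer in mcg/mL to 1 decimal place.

1.9 mcg/mL

τ/t½ = 52/37 ≈ 1.4054, so fraction remaining f = (1/2)^(52/37) ≈ 0.3775.
Accumulation ratio R = 1/(1 − f) ≈ 1/0.6225 ≈ 1.6064.
Single-dose peak C₀ = D/Vd = 855/276 ≈ 3.098 mcg/mL.
Cmax,ss = C₀/(1 − f) ≈ 3.098/0.6225 ≈ 4.977 mcg/mL.
Steady-state trough Cmin,ss = Cmax,ss·f ≈ 4.977 × 0.3775 ≈ 1.879 mcg/mL.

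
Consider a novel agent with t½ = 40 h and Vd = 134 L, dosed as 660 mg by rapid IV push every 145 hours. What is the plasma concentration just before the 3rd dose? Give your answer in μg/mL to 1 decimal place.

0.4 μg/mL

f = (1/2)^(τ/t½) = (1/2)^(145/40) ≈ 0.0811.
C₀ = D/Vd = 660/134 ≈ 4.925 μg/mL.
Before the 3rd dose, 2 doses have been given. Superposition: Cmin = C₀·(f + f²).
≈ 4.925 × (0.0811 + 0.0066) ≈ 4.925 × 0.0877 ≈ 0.432 μg/mL.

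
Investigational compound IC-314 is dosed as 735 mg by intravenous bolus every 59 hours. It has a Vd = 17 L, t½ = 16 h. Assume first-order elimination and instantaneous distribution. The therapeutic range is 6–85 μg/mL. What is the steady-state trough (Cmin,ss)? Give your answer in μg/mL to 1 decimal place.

3.6 μg/mL

k = ln2/t½ = ln2/16 ≈ 0.043322 h⁻¹; fraction remaining f = e^(−kτ) = e^(−0.043322×59) ≈ 0.0776.
Each bolus raises the concentration by D/Vd = 735/17 ≈ 43.235 μg/mL.
Steady-state trough Cmin,ss = C₀·f/(1−f) ≈ 43.235 × 0.0776/0.9224 ≈ 3.637 μg/mL.
Trough 3.6 μg/mL vs MEC 6 μg/mL: subtherapeutic.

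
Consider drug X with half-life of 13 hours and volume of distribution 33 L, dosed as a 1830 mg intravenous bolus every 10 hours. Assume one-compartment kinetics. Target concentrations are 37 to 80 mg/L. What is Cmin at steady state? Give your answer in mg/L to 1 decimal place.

τ/t½ = 10/13 ≈ 0.76923, so fraction remaining f = (1/2)^(10/13) ≈ 0.5867.
Each bolus raises the concentration by D/Vd = 1830/33 ≈ 55.455 mg/L.
Steady-state trough Cmin,ss = C₀·f/(1−f) ≈ 55.455 × 0.5867/0.4133 ≈ 78.721 mg/L.
Trough 78.7 mg/L vs MEC 37 mg/L: adequate.

78.7 mg/L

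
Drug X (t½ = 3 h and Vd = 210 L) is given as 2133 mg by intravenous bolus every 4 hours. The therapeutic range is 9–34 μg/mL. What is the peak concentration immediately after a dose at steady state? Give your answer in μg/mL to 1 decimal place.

16.8 μg/mL

τ/t½ = 4/3 ≈ 1.3333, so fraction remaining f = (1/2)^(4/3) ≈ 0.3969.
At steady state, accumulation factor R = 1/(1 − e^(−kτ)) ≈ 1.6581.
Each bolus raises the concentration by D/Vd = 2133/210 ≈ 10.157 μg/mL.
Cmax,ss = C₀/(1 − f) ≈ 10.157/0.6031 ≈ 16.841 μg/mL.
Peak 16.8 μg/mL vs MTC 34 μg/mL: below toxic threshold.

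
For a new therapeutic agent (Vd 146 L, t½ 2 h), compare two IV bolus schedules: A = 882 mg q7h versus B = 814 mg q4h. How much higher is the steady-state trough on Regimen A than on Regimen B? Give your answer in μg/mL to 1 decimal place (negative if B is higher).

Regimen A: f = (1/2)^(7/2) ≈ 0.0884; Cmin,ss = (882/146)·f/(1−f) ≈ 0.586 μg/mL.
Regimen B: f = (1/2)^(4/2) ≈ 0.2500; Cmin,ss = (814/146)·f/(1−f) ≈ 1.858 μg/mL.
Difference ≈ 0.586 − 1.858 ≈ -1.272 μg/mL.

-1.3 μg/mL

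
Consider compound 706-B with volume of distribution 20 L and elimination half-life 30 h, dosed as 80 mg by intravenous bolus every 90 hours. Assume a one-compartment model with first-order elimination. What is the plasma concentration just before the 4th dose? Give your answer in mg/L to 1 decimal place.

f = (1/2)^(τ/t½) = (1/2)^(90/30) ≈ 0.1250.
C₀ = D/Vd = 80/20 ≈ 4.000 mg/L.
Before the 4th dose, 3 doses have been given. Superposition: Cmin = C₀·(f + f² + … + f^3).
≈ 4.000 × (0.1250 + 0.0156 + 0.0020) ≈ 4.000 × 0.1426 ≈ 0.570 mg/L.

0.6 mg/L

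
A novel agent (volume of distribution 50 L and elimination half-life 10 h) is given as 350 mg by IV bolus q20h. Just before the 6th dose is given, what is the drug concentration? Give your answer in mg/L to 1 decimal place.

f = (1/2)^(τ/t½) = (1/2)^(20/10) ≈ 0.2500.
C₀ = D/Vd = 350/50 ≈ 7.000 mg/L.
Before the 6th dose, 5 doses have been given. Superposition: Cmin = C₀·(f + f² + … + f^5).
≈ 7.000 × (0.2500 + 0.0625 + 0.0156 + 0.0039 + 0.0010) ≈ 7.000 × 0.3330 ≈ 2.331 mg/L.

2.3 mg/L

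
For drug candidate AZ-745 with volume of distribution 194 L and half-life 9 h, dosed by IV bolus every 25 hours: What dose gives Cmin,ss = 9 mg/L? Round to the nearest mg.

τ/t½ = 25/9 ≈ 2.7778, so f = (1/2)^(25/9) ≈ 0.145816.
Cmin,ss = (D/Vd)·f/(1−f), so D = Cmin,ss·Vd·(1−f)/f.
D = 9 × 194 × (1−f)/f ≈ 9 × 194 × 5.85796 ≈ 10228.00 mg.

10228 mg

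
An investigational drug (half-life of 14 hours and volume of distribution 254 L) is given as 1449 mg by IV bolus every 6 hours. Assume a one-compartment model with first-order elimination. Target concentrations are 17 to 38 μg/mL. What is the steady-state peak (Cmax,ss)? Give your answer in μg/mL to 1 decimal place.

22.2 μg/mL

k = ln2/t½ = ln2/14 ≈ 0.049511 h⁻¹; fraction remaining f = e^(−kτ) = e^(−0.049511×6) ≈ 0.7430.
Accumulation ratio R = 1/(1 − f) ≈ 1/0.2570 ≈ 3.8911.
Single-dose peak C₀ = D/Vd = 1449/254 ≈ 5.705 μg/mL.
Cmax,ss = C₀/(1 − f) ≈ 5.705/0.2570 ≈ 22.198 μg/mL.
Peak 22.2 μg/mL vs MTC 38 μg/mL: below toxic threshold.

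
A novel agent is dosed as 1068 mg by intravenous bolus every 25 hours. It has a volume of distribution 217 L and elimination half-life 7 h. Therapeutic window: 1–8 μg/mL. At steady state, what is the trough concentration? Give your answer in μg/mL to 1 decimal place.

Over one 25-h interval, 25/7 ≈ 3.5714 half-lives elapse, leaving f ≈ 0.0841 of each dose.
Accumulation ratio R = 1/(1 − f) ≈ 1/0.9159 ≈ 1.0918.
Each bolus raises the concentration by D/Vd = 1068/217 ≈ 4.922 μg/mL.
Steady-state peak Cmax,ss = C₀·R ≈ 4.922 × 1.0918 ≈ 5.374 μg/mL.
One interval later, Cmin,ss = Cmax,ss·e^(−kτ) ≈ 5.374 × 0.0841 ≈ 0.452 μg/mL.
Trough 0.5 μg/mL vs MEC 1 μg/mL: subtherapeutic.

0.5 μg/mL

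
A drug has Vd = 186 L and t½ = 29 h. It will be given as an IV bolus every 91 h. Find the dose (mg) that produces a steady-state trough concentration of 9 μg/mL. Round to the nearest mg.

τ/t½ = 91/29 ≈ 3.1379, so f = (1/2)^(91/29) ≈ 0.113603.
Cmin,ss = (D/Vd)·f/(1−f), so D = Cmin,ss·Vd·(1−f)/f.
D = 9 × 186 × (1−f)/f ≈ 9 × 186 × 7.80258 ≈ 13061.52 mg.

13062 mg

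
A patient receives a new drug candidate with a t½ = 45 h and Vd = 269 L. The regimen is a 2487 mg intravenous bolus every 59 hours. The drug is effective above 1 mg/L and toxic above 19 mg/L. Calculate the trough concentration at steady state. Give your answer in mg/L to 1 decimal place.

6.2 mg/L

Over one 59-h interval, 59/45 ≈ 1.3111 half-lives elapse, leaving f ≈ 0.4030 of each dose.
Accumulation ratio R = 1/(1 − f) ≈ 1/0.5970 ≈ 1.6750.
Single-dose peak C₀ = D/Vd = 2487/269 ≈ 9.245 mg/L.
Steady-state peak Cmax,ss = C₀·R ≈ 9.245 × 1.6750 ≈ 15.485 mg/L.
Steady-state trough Cmin,ss = Cmax,ss·f ≈ 15.485 × 0.4030 ≈ 6.240 mg/L.
Trough 6.2 mg/L vs MEC 1 mg/L: adequate.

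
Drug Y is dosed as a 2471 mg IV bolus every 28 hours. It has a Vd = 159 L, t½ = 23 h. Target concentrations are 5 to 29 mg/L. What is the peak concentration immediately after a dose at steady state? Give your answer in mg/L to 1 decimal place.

Over one 28-h interval, 28/23 ≈ 1.2174 half-lives elapse, leaving f ≈ 0.4301 of each dose.
At steady state, accumulation factor R = 1/(1 − e^(−kτ)) ≈ 1.7547.
Each bolus raises the concentration by D/Vd = 2471/159 ≈ 15.541 mg/L.
Steady-state peak Cmax,ss = C₀·R ≈ 15.541 × 1.7547 ≈ 27.270 mg/L.
Peak 27.3 mg/L vs MTC 29 mg/L: below toxic threshold.

27.3 mg/L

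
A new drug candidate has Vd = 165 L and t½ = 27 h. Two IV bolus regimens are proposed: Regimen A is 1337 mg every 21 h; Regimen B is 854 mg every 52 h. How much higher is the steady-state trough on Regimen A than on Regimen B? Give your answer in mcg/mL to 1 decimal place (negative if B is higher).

9.5 mcg/mL

Regimen A: f = (1/2)^(21/27) ≈ 0.5833; Cmin,ss = (1337/165)·f/(1−f) ≈ 11.343 mcg/mL.
Regimen B: f = (1/2)^(52/27) ≈ 0.2632; Cmin,ss = (854/165)·f/(1−f) ≈ 1.849 mcg/mL.
Difference ≈ 11.343 − 1.849 ≈ 9.494 mcg/mL.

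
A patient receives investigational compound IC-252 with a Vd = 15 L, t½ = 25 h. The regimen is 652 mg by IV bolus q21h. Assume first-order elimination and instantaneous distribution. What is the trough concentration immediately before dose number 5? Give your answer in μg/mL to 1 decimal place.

49.7 μg/mL

f = (1/2)^(τ/t½) = (1/2)^(21/25) ≈ 0.5586.
C₀ = D/Vd = 652/15 ≈ 43.467 μg/mL.
Before the 5th dose, 4 doses have been given. Superposition: Cmin = C₀·(f + f² + … + f^4).
≈ 43.467 × (0.5586 + 0.3120 + 0.1743 + 0.0974) ≈ 43.467 × 1.1423 ≈ 49.652 μg/mL.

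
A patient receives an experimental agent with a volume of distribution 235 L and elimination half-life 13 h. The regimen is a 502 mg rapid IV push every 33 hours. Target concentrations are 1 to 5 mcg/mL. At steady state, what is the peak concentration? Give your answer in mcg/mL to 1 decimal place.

k = ln2/t½ = ln2/13 ≈ 0.053319 h⁻¹; fraction remaining f = e^(−kτ) = e^(−0.053319×33) ≈ 0.1721.
Accumulation ratio R = 1/(1 − f) ≈ 1/0.8279 ≈ 1.2079.
Single-dose peak C₀ = D/Vd = 502/235 ≈ 2.136 mcg/mL.
Steady-state peak Cmax,ss = C₀·R ≈ 2.136 × 1.2079 ≈ 2.580 mcg/mL.
Peak 2.6 mcg/mL vs MTC 5 mcg/mL: below toxic threshold.

2.6 mcg/mL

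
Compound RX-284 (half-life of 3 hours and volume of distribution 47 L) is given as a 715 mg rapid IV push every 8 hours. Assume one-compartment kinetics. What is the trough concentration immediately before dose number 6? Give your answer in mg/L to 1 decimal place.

f = (1/2)^(τ/t½) = (1/2)^(8/3) ≈ 0.1575.
C₀ = D/Vd = 715/47 ≈ 15.213 mg/L.
Before the 6th dose, 5 doses have been given. Superposition: Cmin = C₀·(f + f² + … + f^5).
≈ 15.213 × (0.1575 + 0.0248 + 0.0039 + 0.0006 + 0.0001) ≈ 15.213 × 0.1869 ≈ 2.843 mg/L.

2.8 mg/L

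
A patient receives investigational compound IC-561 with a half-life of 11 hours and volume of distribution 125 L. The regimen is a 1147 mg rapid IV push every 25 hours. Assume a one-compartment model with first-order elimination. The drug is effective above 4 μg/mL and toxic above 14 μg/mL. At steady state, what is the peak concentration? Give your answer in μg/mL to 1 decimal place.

k = ln2/t½ = ln2/11 ≈ 0.063013 h⁻¹; fraction remaining f = e^(−kτ) = e^(−0.063013×25) ≈ 0.2069.
At steady state, accumulation factor R = 1/(1 − e^(−kτ)) ≈ 1.2609.
Each bolus raises the concentration by D/Vd = 1147/125 ≈ 9.176 μg/mL.
Steady-state peak Cmax,ss = C₀·R ≈ 9.176 × 1.2609 ≈ 11.570 μg/mL.
Peak 11.6 μg/mL vs MTC 14 μg/mL: below toxic threshold.

11.6 μg/mL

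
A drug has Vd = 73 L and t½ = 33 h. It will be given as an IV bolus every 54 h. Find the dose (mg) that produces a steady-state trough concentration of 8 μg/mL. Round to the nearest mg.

1232 mg

τ/t½ = 54/33 ≈ 1.6364, so f = (1/2)^(54/33) ≈ 0.321666.
Cmin,ss = (D/Vd)·f/(1−f), so D = Cmin,ss·Vd·(1−f)/f.
D = 8 × 73 × (1−f)/f ≈ 8 × 73 × 2.10881 ≈ 1231.55 mg.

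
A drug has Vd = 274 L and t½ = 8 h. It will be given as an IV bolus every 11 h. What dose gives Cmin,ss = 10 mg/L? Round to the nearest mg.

4367 mg

τ/t½ = 11/8 ≈ 1.375, so f = (1/2)^(11/8) ≈ 0.385553.
Cmin,ss = (D/Vd)·f/(1−f), so D = Cmin,ss·Vd·(1−f)/f.
D = 10 × 274 × (1−f)/f ≈ 10 × 274 × 1.59368 ≈ 4366.68 mg.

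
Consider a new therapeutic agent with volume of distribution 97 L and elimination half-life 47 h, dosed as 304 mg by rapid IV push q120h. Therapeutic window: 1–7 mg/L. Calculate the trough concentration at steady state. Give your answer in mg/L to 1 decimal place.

k = ln2/t½ = ln2/47 ≈ 0.014748 h⁻¹; fraction remaining f = e^(−kτ) = e^(−0.014748×120) ≈ 0.1704.
Each bolus raises the concentration by D/Vd = 304/97 ≈ 3.134 mg/L.
Steady-state trough Cmin,ss = C₀·f/(1−f) ≈ 3.134 × 0.1704/0.8296 ≈ 0.644 mg/L.
Trough 0.6 mg/L vs MEC 1 mg/L: subtherapeutic.

0.6 mg/L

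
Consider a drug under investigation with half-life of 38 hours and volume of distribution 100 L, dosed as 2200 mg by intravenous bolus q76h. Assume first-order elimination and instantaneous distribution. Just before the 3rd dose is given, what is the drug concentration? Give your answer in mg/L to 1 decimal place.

f = (1/2)^(τ/t½) = (1/2)^(76/38) ≈ 0.2500.
C₀ = D/Vd = 2200/100 ≈ 22.000 mg/L.
Before the 3rd dose, 2 doses have been given. Superposition: Cmin = C₀·(f + f²).
≈ 22.000 × (0.2500 + 0.0625) ≈ 22.000 × 0.3125 ≈ 6.875 mg/L.

6.9 mg/L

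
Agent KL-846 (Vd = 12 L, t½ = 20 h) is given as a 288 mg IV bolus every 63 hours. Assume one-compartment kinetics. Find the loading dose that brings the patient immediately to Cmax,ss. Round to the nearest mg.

325 mg

f = (1/2)^(63/20) ≈ 0.112656; accumulation ratio R = 1/(1−f) ≈ 1.12696.
Loading dose to hit Cmax,ss on first dose: D_load = D_maint·R ≈ 288 × 1.12696 ≈ 324.56 mg.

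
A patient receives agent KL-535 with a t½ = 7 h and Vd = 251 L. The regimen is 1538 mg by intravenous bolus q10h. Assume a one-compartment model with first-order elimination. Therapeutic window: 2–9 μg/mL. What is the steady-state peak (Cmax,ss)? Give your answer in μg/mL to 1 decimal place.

k = ln2/t½ = ln2/7 ≈ 0.099021 h⁻¹; fraction remaining f = e^(−kτ) = e^(−0.099021×10) ≈ 0.3715.
At steady state, accumulation factor R = 1/(1 − e^(−kτ)) ≈ 1.5911.
Each bolus raises the concentration by D/Vd = 1538/251 ≈ 6.127 μg/mL.
Cmax,ss = C₀/(1 − f) ≈ 6.127/0.6285 ≈ 9.749 μg/mL.
Peak 9.7 μg/mL vs MTC 9 μg/mL: exceeds toxic threshold.

9.7 μg/mL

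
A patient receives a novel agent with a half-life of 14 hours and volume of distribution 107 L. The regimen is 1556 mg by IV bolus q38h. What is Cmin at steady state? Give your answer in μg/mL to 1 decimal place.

2.6 μg/mL

k = ln2/t½ = ln2/14 ≈ 0.049511 h⁻¹; fraction remaining f = e^(−kτ) = e^(−0.049511×38) ≈ 0.1524.
Single-dose peak C₀ = D/Vd = 1556/107 ≈ 14.542 μg/mL.
Steady-state trough Cmin,ss = C₀·f/(1−f) ≈ 14.542 × 0.1524/0.8476 ≈ 2.615 μg/mL.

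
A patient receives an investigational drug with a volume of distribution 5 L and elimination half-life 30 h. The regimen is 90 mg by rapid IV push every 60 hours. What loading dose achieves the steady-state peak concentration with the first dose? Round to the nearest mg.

120 mg

f = (1/2)^(60/30) ≈ 0.250000; accumulation ratio R = 1/(1−f) ≈ 1.33333.
Loading dose to hit Cmax,ss on first dose: D_load = D_maint·R ≈ 90 × 1.33333 ≈ 120.00 mg.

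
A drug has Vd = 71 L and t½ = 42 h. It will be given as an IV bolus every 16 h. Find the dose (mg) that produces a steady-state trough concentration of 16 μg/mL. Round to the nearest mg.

τ/t½ = 16/42 ≈ 0.38095, so f = (1/2)^(16/42) ≈ 0.767930.
Cmin,ss = (D/Vd)·f/(1−f), so D = Cmin,ss·Vd·(1−f)/f.
D = 16 × 71 × (1−f)/f ≈ 16 × 71 × 0.30220 ≈ 343.30 mg.

343 mg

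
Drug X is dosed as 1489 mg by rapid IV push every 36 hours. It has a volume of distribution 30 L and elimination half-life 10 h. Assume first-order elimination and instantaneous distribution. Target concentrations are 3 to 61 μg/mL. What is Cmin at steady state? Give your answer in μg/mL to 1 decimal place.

Over one 36-h interval, 36/10 ≈ 3.6 half-lives elapse, leaving f ≈ 0.0825 of each dose.
Accumulation ratio R = 1/(1 − f) ≈ 1/0.9175 ≈ 1.0899.
Each bolus raises the concentration by D/Vd = 1489/30 ≈ 49.633 μg/mL.
Steady-state peak Cmax,ss = C₀·R ≈ 49.633 × 1.0899 ≈ 54.095 μg/mL.
Steady-state trough Cmin,ss = Cmax,ss·f ≈ 54.095 × 0.0825 ≈ 4.463 μg/mL.
Trough 4.5 μg/mL vs MEC 3 μg/mL: adequate.

4.5 μg/mL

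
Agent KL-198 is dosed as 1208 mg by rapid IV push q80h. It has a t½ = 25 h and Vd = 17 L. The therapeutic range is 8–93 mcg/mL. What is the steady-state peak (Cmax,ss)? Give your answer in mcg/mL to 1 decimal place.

79.7 mcg/mL

τ/t½ = 80/25 ≈ 3.2, so fraction remaining f = (1/2)^(80/25) ≈ 0.1088.
Accumulation ratio R = 1/(1 − f) ≈ 1/0.8912 ≈ 1.1221.
Single-dose peak C₀ = D/Vd = 1208/17 ≈ 71.059 mcg/mL.
Steady-state peak Cmax,ss = C₀·R ≈ 71.059 × 1.1221 ≈ 79.735 mcg/mL.
Peak 79.7 mcg/mL vs MTC 93 mcg/mL: below toxic threshold.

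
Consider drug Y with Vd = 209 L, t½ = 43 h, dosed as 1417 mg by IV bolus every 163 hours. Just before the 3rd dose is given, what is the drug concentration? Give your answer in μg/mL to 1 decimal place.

0.5 μg/mL

f = (1/2)^(τ/t½) = (1/2)^(163/43) ≈ 0.0723.
C₀ = D/Vd = 1417/209 ≈ 6.780 μg/mL.
Before the 3rd dose, 2 doses have been given. Superposition: Cmin = C₀·(f + f²).
≈ 6.780 × (0.0723 + 0.0052) ≈ 6.780 × 0.0775 ≈ 0.525 μg/mL.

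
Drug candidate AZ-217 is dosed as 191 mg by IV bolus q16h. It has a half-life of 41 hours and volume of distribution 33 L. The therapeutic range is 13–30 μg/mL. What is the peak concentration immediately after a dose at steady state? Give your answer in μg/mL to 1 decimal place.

Over one 16-h interval, 16/41 ≈ 0.39024 half-lives elapse, leaving f ≈ 0.7630 of each dose.
Accumulation ratio R = 1/(1 − f) ≈ 1/0.2370 ≈ 4.2194.
Each bolus raises the concentration by D/Vd = 191/33 ≈ 5.788 μg/mL.
Steady-state peak Cmax,ss = C₀·R ≈ 5.788 × 4.2194 ≈ 24.422 μg/mL.
Peak 24.4 μg/mL vs MTC 30 μg/mL: below toxic threshold.

24.4 μg/mL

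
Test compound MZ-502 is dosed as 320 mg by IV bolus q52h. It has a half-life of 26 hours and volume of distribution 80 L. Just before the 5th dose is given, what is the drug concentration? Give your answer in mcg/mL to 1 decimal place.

1.3 mcg/mL

f = (1/2)^(τ/t½) = (1/2)^(52/26) ≈ 0.2500.
C₀ = D/Vd = 320/80 ≈ 4.000 mcg/mL.
Before the 5th dose, 4 doses have been given. Superposition: Cmin = C₀·(f + f² + … + f^4).
≈ 4.000 × (0.2500 + 0.0625 + 0.0156 + 0.0039) ≈ 4.000 × 0.3320 ≈ 1.328 mcg/mL.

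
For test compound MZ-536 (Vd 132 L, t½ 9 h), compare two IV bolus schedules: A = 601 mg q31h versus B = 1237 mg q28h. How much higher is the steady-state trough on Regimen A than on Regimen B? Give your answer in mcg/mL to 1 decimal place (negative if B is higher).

Regimen A: f = (1/2)^(31/9) ≈ 0.0919; Cmin,ss = (601/132)·f/(1−f) ≈ 0.461 mcg/mL.
Regimen B: f = (1/2)^(28/9) ≈ 0.1157; Cmin,ss = (1237/132)·f/(1−f) ≈ 1.226 mcg/mL.
Difference ≈ 0.461 − 1.226 ≈ -0.765 mcg/mL.

-0.8 mcg/mL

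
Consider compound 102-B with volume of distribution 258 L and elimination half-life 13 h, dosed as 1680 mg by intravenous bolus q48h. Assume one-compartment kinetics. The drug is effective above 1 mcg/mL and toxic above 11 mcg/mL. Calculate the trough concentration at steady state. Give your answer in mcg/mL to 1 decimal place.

k = ln2/t½ = ln2/13 ≈ 0.053319 h⁻¹; fraction remaining f = e^(−kτ) = e^(−0.053319×48) ≈ 0.0774.
Each bolus raises the concentration by D/Vd = 1680/258 ≈ 6.512 mcg/mL.
Steady-state trough Cmin,ss = C₀·f/(1−f) ≈ 6.512 × 0.0774/0.9226 ≈ 0.546 mcg/mL.
Trough 0.5 mcg/mL vs MEC 1 mcg/mL: subtherapeutic.

0.5 mcg/mL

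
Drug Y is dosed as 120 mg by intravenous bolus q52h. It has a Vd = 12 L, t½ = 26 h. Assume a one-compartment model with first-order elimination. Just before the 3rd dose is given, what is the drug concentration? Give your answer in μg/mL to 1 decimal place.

3.1 μg/mL

f = (1/2)^(τ/t½) = (1/2)^(52/26) ≈ 0.2500.
C₀ = D/Vd = 120/12 ≈ 10.000 μg/mL.
Before the 3rd dose, 2 doses have been given. Superposition: Cmin = C₀·(f + f²).
≈ 10.000 × (0.2500 + 0.0625) ≈ 10.000 × 0.3125 ≈ 3.125 μg/mL.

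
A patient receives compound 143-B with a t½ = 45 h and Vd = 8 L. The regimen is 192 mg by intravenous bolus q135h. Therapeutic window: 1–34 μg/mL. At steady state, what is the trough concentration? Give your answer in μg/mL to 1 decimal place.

τ = 135 h = 3 half-lives, so f = (1/2)^3 = 0.125.
Accumulation ratio R = 1/(1 − f) = 1/0.875 = 8/7.
Single-dose peak C₀ = D/Vd = 192/8 = 24 μg/mL.
Steady-state peak Cmax,ss = C₀·R = 24 × 8/7 ≈ 27.429 μg/mL.
Steady-state trough Cmin,ss = Cmax,ss·f ≈ 27.429 × 0.125 ≈ 3.429 μg/mL.
Trough 3.4 μg/mL vs MEC 1 μg/mL: adequate.

3.4 μg/mL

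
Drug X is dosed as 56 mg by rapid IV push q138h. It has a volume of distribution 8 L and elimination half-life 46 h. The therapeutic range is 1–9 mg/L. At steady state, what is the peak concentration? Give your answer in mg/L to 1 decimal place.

τ = 138 h = 3 half-lives, so f = (1/2)^3 = 0.125.
Accumulation ratio R = 1/(1 − f) = 1/0.875 = 8/7.
Single-dose peak C₀ = D/Vd = 56/8 = 7 mg/L.
Steady-state peak Cmax,ss = C₀·R = 7 × 8/7 ≈ 8.000 mg/L.
Peak 8.0 mg/L vs MTC 9 mg/L: below toxic threshold.

8.0 mg/L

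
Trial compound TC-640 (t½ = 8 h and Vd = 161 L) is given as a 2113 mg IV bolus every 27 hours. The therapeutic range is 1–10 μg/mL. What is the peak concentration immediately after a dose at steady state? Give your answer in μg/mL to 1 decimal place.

14.5 μg/mL

Over one 27-h interval, 27/8 ≈ 3.375 half-lives elapse, leaving f ≈ 0.0964 of each dose.
Accumulation ratio R = 1/(1 − f) ≈ 1/0.9036 ≈ 1.1067.
Each bolus raises the concentration by D/Vd = 2113/161 ≈ 13.124 μg/mL.
Steady-state peak Cmax,ss = C₀·R ≈ 13.124 × 1.1067 ≈ 14.524 μg/mL.
Peak 14.5 μg/mL vs MTC 10 μg/mL: exceeds toxic threshold.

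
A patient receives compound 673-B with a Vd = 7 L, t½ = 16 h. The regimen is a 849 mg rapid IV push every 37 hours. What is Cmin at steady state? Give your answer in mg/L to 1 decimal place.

Over one 37-h interval, 37/16 ≈ 2.3125 half-lives elapse, leaving f ≈ 0.2013 of each dose.
Single-dose peak C₀ = D/Vd = 849/7 ≈ 121.286 mg/L.
Steady-state trough Cmin,ss = C₀·f/(1−f) ≈ 121.286 × 0.2013/0.7987 ≈ 30.568 mg/L.

30.6 mg/L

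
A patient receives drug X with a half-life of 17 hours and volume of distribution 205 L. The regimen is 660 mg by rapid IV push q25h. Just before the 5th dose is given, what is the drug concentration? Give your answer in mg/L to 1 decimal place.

1.8 mg/L

f = (1/2)^(τ/t½) = (1/2)^(25/17) ≈ 0.3608.
C₀ = D/Vd = 660/205 ≈ 3.220 mg/L.
Before the 5th dose, 4 doses have been given. Superposition: Cmin = C₀·(f + f² + … + f^4).
≈ 3.220 × (0.3608 + 0.1302 + 0.0470 + 0.0169) ≈ 3.220 × 0.5549 ≈ 1.787 mg/L.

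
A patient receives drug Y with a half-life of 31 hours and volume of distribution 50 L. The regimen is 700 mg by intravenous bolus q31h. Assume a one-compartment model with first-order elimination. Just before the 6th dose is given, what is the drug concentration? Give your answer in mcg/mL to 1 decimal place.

13.6 mcg/mL

f = (1/2)^(τ/t½) = (1/2)^(31/31) ≈ 0.5000.
C₀ = D/Vd = 700/50 ≈ 14.000 mcg/mL.
Before the 6th dose, 5 doses have been given. Superposition: Cmin = C₀·(f + f² + … + f^5).
≈ 14.000 × (0.5000 + 0.2500 + 0.1250 + 0.0625 + 0.0313) ≈ 14.000 × 0.9688 ≈ 13.563 mcg/mL.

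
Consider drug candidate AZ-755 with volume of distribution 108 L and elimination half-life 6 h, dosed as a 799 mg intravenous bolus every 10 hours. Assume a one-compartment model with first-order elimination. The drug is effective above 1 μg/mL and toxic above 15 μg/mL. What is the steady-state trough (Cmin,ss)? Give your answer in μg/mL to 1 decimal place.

3.4 μg/mL

Over one 10-h interval, 10/6 ≈ 1.6667 half-lives elapse, leaving f ≈ 0.3150 of each dose.
At steady state, accumulation factor R = 1/(1 − e^(−kτ)) ≈ 1.4599.
Single-dose peak C₀ = D/Vd = 799/108 ≈ 7.398 μg/mL.
Steady-state peak Cmax,ss = C₀·R ≈ 7.398 × 1.4599 ≈ 10.800 μg/mL.
Steady-state trough Cmin,ss = Cmax,ss·f ≈ 10.800 × 0.3150 ≈ 3.402 μg/mL.
Trough 3.4 μg/mL vs MEC 1 μg/mL: adequate.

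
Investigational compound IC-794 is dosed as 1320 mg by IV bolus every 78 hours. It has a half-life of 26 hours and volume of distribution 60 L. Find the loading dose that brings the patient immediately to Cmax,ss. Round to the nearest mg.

f = (1/2)^(78/26) ≈ 0.125000; accumulation ratio R = 1/(1−f) ≈ 1.14286.
Loading dose to hit Cmax,ss on first dose: D_load = D_maint·R ≈ 1320 × 1.14286 ≈ 1508.58 mg.

1509 mg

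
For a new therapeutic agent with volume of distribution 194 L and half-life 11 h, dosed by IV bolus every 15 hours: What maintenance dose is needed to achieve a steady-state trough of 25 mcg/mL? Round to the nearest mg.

7631 mg

τ/t½ = 15/11 ≈ 1.3636, so f = (1/2)^(15/11) ≈ 0.388602.
Cmin,ss = (D/Vd)·f/(1−f), so D = Cmin,ss·Vd·(1−f)/f.
D = 25 × 194 × (1−f)/f ≈ 25 × 194 × 1.57333 ≈ 7630.65 mg.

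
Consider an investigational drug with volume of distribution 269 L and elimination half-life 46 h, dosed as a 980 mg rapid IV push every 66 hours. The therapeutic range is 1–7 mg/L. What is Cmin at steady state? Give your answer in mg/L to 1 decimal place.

2.1 mg/L

Over one 66-h interval, 66/46 ≈ 1.4348 half-lives elapse, leaving f ≈ 0.3699 of each dose.
Single-dose peak C₀ = D/Vd = 980/269 ≈ 3.643 mg/L.
Steady-state trough Cmin,ss = C₀·f/(1−f) ≈ 3.643 × 0.3699/0.6301 ≈ 2.139 mg/L.
Trough 2.1 mg/L vs MEC 1 mg/L: adequate.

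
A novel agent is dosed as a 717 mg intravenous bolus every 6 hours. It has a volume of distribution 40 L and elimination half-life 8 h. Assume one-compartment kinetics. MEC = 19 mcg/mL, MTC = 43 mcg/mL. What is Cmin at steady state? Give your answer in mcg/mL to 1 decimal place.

τ/t½ = 6/8 ≈ 0.75, so fraction remaining f = (1/2)^(6/8) ≈ 0.5946.
Each bolus raises the concentration by D/Vd = 717/40 ≈ 17.925 mcg/mL.
Steady-state trough Cmin,ss = C₀·f/(1−f) ≈ 17.925 × 0.5946/0.4054 ≈ 26.291 mcg/mL.
Trough 26.3 mcg/mL vs MEC 19 mcg/mL: adequate.

26.3 mcg/mL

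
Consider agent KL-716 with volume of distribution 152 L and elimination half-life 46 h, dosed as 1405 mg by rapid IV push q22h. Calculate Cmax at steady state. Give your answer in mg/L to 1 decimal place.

Over one 22-h interval, 22/46 ≈ 0.47826 half-lives elapse, leaving f ≈ 0.7178 of each dose.
Accumulation ratio R = 1/(1 − f) ≈ 1/0.2822 ≈ 3.5436.
Each bolus raises the concentration by D/Vd = 1405/152 ≈ 9.243 mg/L.
Steady-state peak Cmax,ss = C₀·R ≈ 9.243 × 3.5436 ≈ 32.753 mg/L.

32.8 mg/L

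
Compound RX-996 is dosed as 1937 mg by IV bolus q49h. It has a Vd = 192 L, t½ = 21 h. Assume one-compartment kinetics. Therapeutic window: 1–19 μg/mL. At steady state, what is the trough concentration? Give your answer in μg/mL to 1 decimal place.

Over one 49-h interval, 49/21 ≈ 2.3333 half-lives elapse, leaving f ≈ 0.1984 of each dose.
At steady state, accumulation factor R = 1/(1 − e^(−kτ)) ≈ 1.2475.
Each bolus raises the concentration by D/Vd = 1937/192 ≈ 10.089 μg/mL.
Steady-state peak Cmax,ss = C₀·R ≈ 10.089 × 1.2475 ≈ 12.586 μg/mL.
Steady-state trough Cmin,ss = Cmax,ss·f ≈ 12.586 × 0.1984 ≈ 2.497 μg/mL.
Trough 2.5 μg/mL vs MEC 1 μg/mL: adequate.

2.5 μg/mL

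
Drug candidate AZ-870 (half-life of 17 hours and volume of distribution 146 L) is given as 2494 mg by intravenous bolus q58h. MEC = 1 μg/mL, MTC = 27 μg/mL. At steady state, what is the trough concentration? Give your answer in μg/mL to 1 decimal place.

k = ln2/t½ = ln2/17 ≈ 0.040773 h⁻¹; fraction remaining f = e^(−kτ) = e^(−0.040773×58) ≈ 0.0940.
Accumulation ratio R = 1/(1 − f) ≈ 1/0.9060 ≈ 1.1038.
Single-dose peak C₀ = D/Vd = 2494/146 ≈ 17.082 μg/mL.
Cmax,ss = C₀/(1 − f) ≈ 17.082/0.9060 ≈ 18.854 μg/mL.
Steady-state trough Cmin,ss = Cmax,ss·f ≈ 18.854 × 0.0940 ≈ 1.772 μg/mL.
Trough 1.8 μg/mL vs MEC 1 μg/mL: adequate.

1.8 μg/mL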